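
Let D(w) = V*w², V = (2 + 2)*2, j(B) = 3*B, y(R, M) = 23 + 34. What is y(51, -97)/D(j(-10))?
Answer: 19/2400 ≈ 0.0079167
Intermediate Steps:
y(R, M) = 57
V = 8 (V = 4*2 = 8)
D(w) = 8*w²
y(51, -97)/D(j(-10)) = 57/((8*(3*(-10))²)) = 57/((8*(-30)²)) = 57/((8*900)) = 57/7200 = 57*(1/7200) = 19/2400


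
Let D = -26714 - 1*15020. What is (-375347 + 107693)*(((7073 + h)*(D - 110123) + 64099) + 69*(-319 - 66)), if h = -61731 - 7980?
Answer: -2545939916920200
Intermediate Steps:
h = -69711
D = -41734 (D = -26714 - 15020 = -41734)
(-375347 + 107693)*(((7073 + h)*(D - 110123) + 64099) + 69*(-319 - 66)) = (-375347 + 107693)*(((7073 - 69711)*(-41734 - 110123) + 64099) + 69*(-319 - 66)) = -267654*((-62638*(-151857) + 64099) + 69*(-385)) = -267654*((9512018766 + 64099) - 26565) = -267654*(9512082865 - 26565) = -267654*9512056300 = -2545939916920200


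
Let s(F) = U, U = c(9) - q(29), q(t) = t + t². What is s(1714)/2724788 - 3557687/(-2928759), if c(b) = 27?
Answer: 9691473901519/7980247378092 ≈ 1.2144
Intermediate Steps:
U = -843 (U = 27 - 29*(1 + 29) = 27 - 29*30 = 27 - 1*870 = 27 - 870 = -843)
s(F) = -843
s(1714)/2724788 - 3557687/(-2928759) = -843/2724788 - 3557687/(-2928759) = -843*1/2724788 - 3557687*(-1/2928759) = -843/2724788 + 3557687/2928759 = 9691473901519/7980247378092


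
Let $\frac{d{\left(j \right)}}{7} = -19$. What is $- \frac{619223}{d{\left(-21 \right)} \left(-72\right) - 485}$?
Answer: $- \frac{619223}{9091} \approx -68.114$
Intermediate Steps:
$d{\left(j \right)} = -133$ ($d{\left(j \right)} = 7 \left(-19\right) = -133$)
$- \frac{619223}{d{\left(-21 \right)} \left(-72\right) - 485} = - \frac{619223}{\left(-133\right) \left(-72\right) - 485} = - \frac{619223}{9576 - 485} = - \frac{619223}{9091}$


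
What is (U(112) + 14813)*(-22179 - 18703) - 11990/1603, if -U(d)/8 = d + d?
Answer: -853316220756/1603 ≈ -5.3232e+8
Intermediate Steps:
U(d) = -16*d (U(d) = -8*(d + d) = -16*d)
(U(112) + 14813)*(-22179 - 18703) - 11990/1603 = (-16*112 + 14813)*(-22179 - 18703) - 11990/1603 = (-1792 + 14813)*(-40882) - 11990*1/1603 = 13021*(-40882) - 11990/1603 = -532324522 - 11990/1603 = -853316220756/1603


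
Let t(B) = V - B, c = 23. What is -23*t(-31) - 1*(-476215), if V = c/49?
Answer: 23299069/49 ≈ 4.7549e+5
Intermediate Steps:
V = 23/49 ≈ 0.46939
t(B) = 23/49 - B
-23*t(-31) - 1*(-476215) = -23*(23/49 - 1*(-31)) - 1*(-476215) = -23*(23/49 + 31) + 476215 = -23*1542/49 + 476215 = -35466/49 + 476215 = 23299069/49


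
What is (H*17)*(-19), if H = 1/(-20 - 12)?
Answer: 323/32 ≈ 10.094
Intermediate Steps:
H = -1/32 (H = 1/(-32) = -1/32 ≈ -0.031250)
(H*17)*(-19) = -1/32*17*(-19) = -17/32*(-19) = 323/32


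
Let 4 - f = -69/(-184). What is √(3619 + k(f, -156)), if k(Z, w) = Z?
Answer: √57962/4 ≈ 60.188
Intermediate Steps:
f = 29/8 (f = 4 - (-69)/(-184) = 4 - (-69)*(-1)/184 = 4 - 1*3/8 = 4 - 3/8 = 29/8 ≈ 3.6250)
√(3619 + k(f, -156)) = √(3619 + 29/8) = √(28981/8) = √57962/4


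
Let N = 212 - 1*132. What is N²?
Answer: 6400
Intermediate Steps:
N = 80 (N = 212 - 132 = 80)
N² = 80² = 6400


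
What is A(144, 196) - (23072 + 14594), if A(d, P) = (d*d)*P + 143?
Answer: 4026733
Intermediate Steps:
A(d, P) = 143 + P*d² (A(d, P) = d²*P + 143 = P*d² + 143 = 143 + P*d²)
A(144, 196) - (23072 + 14594) = (143 + 196*144²) - (23072 + 14594) = (143 + 196*20736) - 1*37666 = (143 + 4064256) - 37666 = 4064399 - 37666 = 4026733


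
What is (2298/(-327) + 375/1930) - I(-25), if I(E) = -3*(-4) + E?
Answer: 259461/42074 ≈ 6.1668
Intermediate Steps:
I(E) = 12 + E
(2298/(-327) + 375/1930) - I(-25) = (2298/(-327) + 375/1930) - (12 - 25) = (2298*(-1/327) + 375*(1/1930)) - 1*(-13) = (-766/109 + 75/386) + 13 = -287501/42074 + 13 = 259461/42074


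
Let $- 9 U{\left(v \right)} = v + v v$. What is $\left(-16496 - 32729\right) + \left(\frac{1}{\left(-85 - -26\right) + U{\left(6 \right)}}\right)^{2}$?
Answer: $- \frac{1795777216}{36481} \approx -49225.0$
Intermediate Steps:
$U{\left(v \right)} = - \frac{v}{9} - \frac{v^{2}}{9}$ ($U{\left(v \right)} = - \frac{v + v v}{9} = - \frac{v + v^{2}}{9} = - \frac{v}{9} - \frac{v^{2}}{9}$)
$\left(-16496 - 32729\right) + \left(\frac{1}{\left(-85 - -26\right) + U{\left(6 \right)}}\right)^{2} = \left(-16496 - 32729\right) + \left(\frac{1}{\left(-85 - -26\right) - \frac{2 \left(1 + 6\right)}{3}}\right)^{2} = -49225 + \left(\frac{1}{\left(-85 + 26\right) - \frac{2}{3} \cdot 7}\right)^{2} = -49225 + \left(\frac{1}{-59 - \frac{14}{3}}\right)^{2} = -49225 + \left(\frac{1}{- \frac{191}{3}}\right)^{2} = -49225 + \left(- \frac{3}{191}\right)^{2} = -49225 + \frac{9}{36481} = - \frac{1795777216}{36481}$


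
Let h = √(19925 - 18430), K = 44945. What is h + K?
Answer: 44945 + √1495 ≈ 44984.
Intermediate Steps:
h = √1495 ≈ 38.665
h + K = √1495 + 44945 = 44945 + √1495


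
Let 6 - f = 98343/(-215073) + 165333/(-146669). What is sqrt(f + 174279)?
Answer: sqrt(2141052852705314022999317)/3504949093 ≈ 417.48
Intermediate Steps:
f = 26583309422/3504949093 (f = 6 - (98343/(-215073) + 165333/(-146669)) = 6 - (98343*(-1/215073) + 165333*(-1/146669)) = 6 - (-10927/23897 - 165333/146669) = 6 - 1*(-5553614864/3504949093) = 6 + 5553614864/3504949093 = 26583309422/3504949093 ≈ 7.5845)
sqrt(f + 174279) = sqrt(26583309422/3504949093 + 174279) = sqrt(610865606288369/3504949093) = sqrt(2141052852705314022999317)/3504949093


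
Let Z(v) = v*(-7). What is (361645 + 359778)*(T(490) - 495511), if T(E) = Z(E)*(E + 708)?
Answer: -3321901138373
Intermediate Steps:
Z(v) = -7*v
T(E) = -7*E*(708 + E) (T(E) = (-7*E)*(E + 708) = (-7*E)*(708 + E) = -7*E*(708 + E))
(361645 + 359778)*(T(490) - 495511) = (361645 + 359778)*(-7*490*(708 + 490) - 495511) = 721423*(-7*490*1198 - 495511) = 721423*(-4109140 - 495511) = 721423*(-4604651) = -3321901138373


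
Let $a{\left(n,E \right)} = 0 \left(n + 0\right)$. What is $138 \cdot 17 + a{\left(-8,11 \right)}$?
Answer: $2346$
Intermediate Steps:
$a{\left(n,E \right)} = 0$ ($a{\left(n,E \right)} = 0 n = 0$)
$138 \cdot 17 + a{\left(-8,11 \right)} = 138 \cdot 17 + 0 = 2346 + 0 = 2346$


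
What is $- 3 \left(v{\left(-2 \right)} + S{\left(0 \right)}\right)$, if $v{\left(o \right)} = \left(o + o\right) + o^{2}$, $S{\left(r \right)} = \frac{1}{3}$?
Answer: $-1$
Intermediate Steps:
$S{\left(r \right)} = \frac{1}{3}$
$v{\left(o \right)} = o^{2} + 2 o$ ($v{\left(o \right)} = 2 o + o^{2} = o^{2} + 2 o$)
$- 3 \left(v{\left(-2 \right)} + S{\left(0 \right)}\right) = - 3 \left(- 2 \left(2 - 2\right) + \frac{1}{3}\right) = - 3 \left(\left(-2\right) 0 + \frac{1}{3}\right) = - 3 \left(0 + \frac{1}{3}\right) = \left(-3\right) \frac{1}{3} = -1$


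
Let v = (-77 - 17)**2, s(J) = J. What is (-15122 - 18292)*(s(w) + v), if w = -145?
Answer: -290401074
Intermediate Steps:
v = 8836 (v = (-94)**2 = 8836)
(-15122 - 18292)*(s(w) + v) = (-15122 - 18292)*(-145 + 8836) = -33414*8691 = -290401074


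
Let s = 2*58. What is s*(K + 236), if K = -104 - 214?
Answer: -9512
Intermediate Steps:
K = -318
s = 116
s*(K + 236) = 116*(-318 + 236) = 116*(-82) = -9512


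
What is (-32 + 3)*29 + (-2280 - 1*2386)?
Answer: -5507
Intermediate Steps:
(-32 + 3)*29 + (-2280 - 1*2386) = -29*29 + (-2280 - 2386) = -841 - 4666 = -5507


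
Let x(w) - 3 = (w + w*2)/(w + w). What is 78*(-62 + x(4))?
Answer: -4485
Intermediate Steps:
x(w) = 9/2 (x(w) = 3 + (w + w*2)/(w + w) = 3 + (w + 2*w)/((2*w)) = 3 + (3*w)*(1/(2*w)) = 3 + 3/2 = 9/2)
78*(-62 + x(4)) = 78*(-62 + 9/2) = 78*(-115/2) = -4485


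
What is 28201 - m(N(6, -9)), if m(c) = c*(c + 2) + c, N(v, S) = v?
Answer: 28147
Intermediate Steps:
m(c) = c + c*(2 + c) (m(c) = c*(2 + c) + c = c + c*(2 + c))
28201 - m(N(6, -9)) = 28201 - 6*(3 + 6) = 28201 - 6*9 = 28201 - 1*54 = 28201 - 54 = 28147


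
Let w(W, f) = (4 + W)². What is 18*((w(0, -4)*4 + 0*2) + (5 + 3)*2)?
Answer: 1440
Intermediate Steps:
18*((w(0, -4)*4 + 0*2) + (5 + 3)*2) = 18*(((4 + 0)²*4 + 0*2) + (5 + 3)*2) = 18*((4²*4 + 0) + 8*2) = 18*((16*4 + 0) + 16) = 18*((64 + 0) + 16) = 18*(64 + 16) = 18*80 = 1440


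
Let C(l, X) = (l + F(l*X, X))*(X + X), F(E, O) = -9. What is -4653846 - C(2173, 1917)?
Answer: -12950622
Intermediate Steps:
C(l, X) = 2*X*(-9 + l) (C(l, X) = (l - 9)*(X + X) = (-9 + l)*(2*X) = 2*X*(-9 + l))
-4653846 - C(2173, 1917) = -4653846 - 2*1917*(-9 + 2173) = -4653846 - 2*1917*2164 = -4653846 - 1*8296776 = -4653846 - 8296776 = -12950622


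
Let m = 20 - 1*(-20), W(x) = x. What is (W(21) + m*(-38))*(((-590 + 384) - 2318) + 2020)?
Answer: 755496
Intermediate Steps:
m = 40 (m = 20 + 20 = 40)
(W(21) + m*(-38))*(((-590 + 384) - 2318) + 2020) = (21 + 40*(-38))*(((-590 + 384) - 2318) + 2020) = (21 - 1520)*((-206 - 2318) + 2020) = -1499*(-2524 + 2020) = -1499*(-504) = 755496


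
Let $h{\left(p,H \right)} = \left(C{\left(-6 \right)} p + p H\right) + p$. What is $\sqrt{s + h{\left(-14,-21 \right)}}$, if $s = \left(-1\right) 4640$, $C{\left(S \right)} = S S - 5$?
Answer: $i \sqrt{4794} \approx 69.239 i$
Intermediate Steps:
$C{\left(S \right)} = -5 + S^{2}$ ($C{\left(S \right)} = S^{2} - 5 = -5 + S^{2}$)
$h{\left(p,H \right)} = 32 p + H p$ ($h{\left(p,H \right)} = \left(\left(-5 + \left(-6\right)^{2}\right) p + p H\right) + p = \left(\left(-5 + 36\right) p + H p\right) + p = \left(31 p + H p\right) + p = 32 p + H p$)
$s = -4640$
$\sqrt{s + h{\left(-14,-21 \right)}} = \sqrt{-4640 - 14 \left(32 - 21\right)} = \sqrt{-4640 - 154} = \sqrt{-4794} = i \sqrt{4794}$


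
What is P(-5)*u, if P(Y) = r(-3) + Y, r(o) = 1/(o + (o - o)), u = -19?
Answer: 304/3 ≈ 101.33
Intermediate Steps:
r(o) = 1/o (r(o) = 1/(o + 0) = 1/o)
P(Y) = -⅓ + Y (P(Y) = 1/(-3) + Y = -⅓ + Y)
P(-5)*u = (-⅓ - 5)*(-19) = -16/3*(-19) = 304/3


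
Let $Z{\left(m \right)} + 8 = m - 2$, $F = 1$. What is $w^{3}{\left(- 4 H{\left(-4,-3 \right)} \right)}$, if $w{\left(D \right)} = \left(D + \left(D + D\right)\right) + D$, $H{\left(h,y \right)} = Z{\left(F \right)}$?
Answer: $2985984$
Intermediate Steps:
$Z{\left(m \right)} = -10 + m$ ($Z{\left(m \right)} = -8 + \left(m - 2\right) = -8 + \left(-2 + m\right) = -10 + m$)
$H{\left(h,y \right)} = -9$ ($H{\left(h,y \right)} = -10 + 1 = -9$)
$w{\left(D \right)} = 4 D$ ($w{\left(D \right)} = \left(D + 2 D\right) + D = 3 D + D = 4 D$)
$w^{3}{\left(- 4 H{\left(-4,-3 \right)} \right)} = \left(4 \left(\left(-4\right) \left(-9\right)\right)\right)^{3} = \left(4 \cdot 36\right)^{3} = 144^{3} = 2985984$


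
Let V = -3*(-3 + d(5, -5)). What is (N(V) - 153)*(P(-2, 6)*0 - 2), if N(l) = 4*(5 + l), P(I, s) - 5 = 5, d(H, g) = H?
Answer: 314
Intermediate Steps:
P(I, s) = 10 (P(I, s) = 5 + 5 = 10)
V = -6 (V = -3*(-3 + 5) = -3*2 = -6)
N(l) = 20 + 4*l
(N(V) - 153)*(P(-2, 6)*0 - 2) = ((20 + 4*(-6)) - 153)*(10*0 - 2) = ((20 - 24) - 153)*(0 - 2) = (-4 - 153)*(-2) = -157*(-2) = 314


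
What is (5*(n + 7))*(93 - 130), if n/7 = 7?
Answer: -10360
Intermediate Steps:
n = 49 (n = 7*7 = 49)
(5*(n + 7))*(93 - 130) = (5*(49 + 7))*(93 - 130) = (5*56)*(-37) = 280*(-37) = -10360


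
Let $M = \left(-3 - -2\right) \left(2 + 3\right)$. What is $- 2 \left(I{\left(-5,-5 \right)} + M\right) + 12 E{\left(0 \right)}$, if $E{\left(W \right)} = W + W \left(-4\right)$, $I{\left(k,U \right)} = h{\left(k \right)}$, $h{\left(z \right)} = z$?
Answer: $20$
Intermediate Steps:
$I{\left(k,U \right)} = k$
$E{\left(W \right)} = - 3 W$ ($E{\left(W \right)} = W - 4 W = - 3 W$)
$M = -5$ ($M = \left(-3 + 2\right) 5 = \left(-1\right) 5 = -5$)
$- 2 \left(I{\left(-5,-5 \right)} + M\right) + 12 E{\left(0 \right)} = - 2 \left(-5 - 5\right) + 12 \left(\left(-3\right) 0\right) = \left(-2\right) \left(-10\right) + 12 \cdot 0 = 20 + 0 = 20$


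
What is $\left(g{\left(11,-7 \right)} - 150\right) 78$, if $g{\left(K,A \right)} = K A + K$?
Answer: $-16848$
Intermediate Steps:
$g{\left(K,A \right)} = K + A K$ ($g{\left(K,A \right)} = A K + K = K + A K$)
$\left(g{\left(11,-7 \right)} - 150\right) 78 = \left(11 \left(1 - 7\right) - 150\right) 78 = \left(11 \left(-6\right) - 150\right) 78 = \left(-66 - 150\right) 78 = \left(-216\right) 78 = -16848$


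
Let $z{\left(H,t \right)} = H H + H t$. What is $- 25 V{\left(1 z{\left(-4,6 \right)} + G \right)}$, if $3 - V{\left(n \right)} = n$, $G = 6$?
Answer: $-125$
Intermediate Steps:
$z{\left(H,t \right)} = H^{2} + H t$
$V{\left(n \right)} = 3 - n$
$- 25 V{\left(1 z{\left(-4,6 \right)} + G \right)} = - 25 \left(3 - \left(1 \left(- 4 \left(-4 + 6\right)\right) + 6\right)\right) = - 25 \left(3 - \left(1 \left(\left(-4\right) 2\right) + 6\right)\right) = - 25 \left(3 - \left(1 \left(-8\right) + 6\right)\right) = - 25 \left(3 - \left(-8 + 6\right)\right) = - 25 \left(3 - -2\right) = - 25 \left(3 + 2\right) = \left(-25\right) 5 = -125$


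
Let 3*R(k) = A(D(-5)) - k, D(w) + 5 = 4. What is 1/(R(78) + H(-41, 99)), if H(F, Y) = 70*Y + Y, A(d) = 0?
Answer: 1/7003 ≈ 0.00014280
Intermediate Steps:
D(w) = -1 (D(w) = -5 + 4 = -1)
R(k) = -k/3 (R(k) = (0 - k)/3 = (-k)/3 = -k/3)
H(F, Y) = 71*Y
1/(R(78) + H(-41, 99)) = 1/(-1/3*78 + 71*99) = 1/(-26 + 7029) = 1/7003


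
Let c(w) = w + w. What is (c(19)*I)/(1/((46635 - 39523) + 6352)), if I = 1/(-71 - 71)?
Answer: -255816/71 ≈ -3603.0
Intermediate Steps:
c(w) = 2*w
I = -1/142 (I = 1/(-142) = -1/142 ≈ -0.0070423)
(c(19)*I)/(1/((46635 - 39523) + 6352)) = ((2*19)*(-1/142))/(1/((46635 - 39523) + 6352)) = (38*(-1/142))/(1/(7112 + 6352)) = -19/(71*(1/13464)) = -19/(71*1/13464) = -19/71*13464 = -255816/71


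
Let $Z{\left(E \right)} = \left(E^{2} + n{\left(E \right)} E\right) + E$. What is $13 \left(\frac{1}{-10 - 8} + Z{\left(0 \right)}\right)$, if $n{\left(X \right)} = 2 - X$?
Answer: $- \frac{13}{18} \approx -0.72222$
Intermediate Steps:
$Z{\left(E \right)} = E + E^{2} + E \left(2 - E\right)$ ($Z{\left(E \right)} = \left(E^{2} + \left(2 - E\right) E\right) + E = \left(E^{2} + E \left(2 - E\right)\right) + E = E + E^{2} + E \left(2 - E\right)$)
$13 \left(\frac{1}{-10 - 8} + Z{\left(0 \right)}\right) = 13 \left(\frac{1}{-10 - 8} + 3 \cdot 0\right) = 13 \left(\frac{1}{-18} + 0\right) = 13 \left(- \frac{1}{18} + 0\right) = 13 \left(- \frac{1}{18}\right) = - \frac{13}{18}$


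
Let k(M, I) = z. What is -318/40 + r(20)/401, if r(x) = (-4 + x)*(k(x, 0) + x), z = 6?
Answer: -55439/8020 ≈ -6.9126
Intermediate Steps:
k(M, I) = 6
r(x) = (-4 + x)*(6 + x)
-318/40 + r(20)/401 = -318/40 + (-24 + 20**2 + 2*20)/401 = -318*1/40 + (-24 + 400 + 40)*(1/401) = -159/20 + 416*(1/401) = -159/20 + 416/401 = -55439/8020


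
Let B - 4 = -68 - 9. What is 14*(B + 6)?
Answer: -938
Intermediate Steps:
B = -73 (B = 4 + (-68 - 9) = 4 - 77 = -73)
14*(B + 6) = 14*(-73 + 6) = 14*(-67) = -938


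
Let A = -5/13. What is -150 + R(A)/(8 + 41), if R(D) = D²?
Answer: -1242125/8281 ≈ -150.00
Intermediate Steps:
A = -5/13 (A = -5*1/13 = -5/13 ≈ -0.38462)
-150 + R(A)/(8 + 41) = -150 + (-5/13)²/(8 + 41) = -150 + (25/169)/49 = -150 + (1/49)*(25/169) = -150 + 25/8281 = -1242125/8281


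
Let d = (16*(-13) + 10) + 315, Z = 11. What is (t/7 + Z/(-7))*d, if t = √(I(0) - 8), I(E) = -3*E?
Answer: -1287/7 + 234*I*√2/7 ≈ -183.86 + 47.275*I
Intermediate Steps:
t = 2*I*√2 (t = √(-3*0 - 8) = √(0 - 8) = √(-8) = 2*I*√2 ≈ 2.8284*I)
d = 117 (d = (-208 + 10) + 315 = -198 + 315 = 117)
(t/7 + Z/(-7))*d = ((2*I*√2)/7 + 11/(-7))*117 = ((2*I*√2)*(⅐) + 11*(-⅐))*117 = (2*I*√2/7 - 11/7)*117 = (-11/7 + 2*I*√2/7)*117 = -1287/7 + 234*I*√2/7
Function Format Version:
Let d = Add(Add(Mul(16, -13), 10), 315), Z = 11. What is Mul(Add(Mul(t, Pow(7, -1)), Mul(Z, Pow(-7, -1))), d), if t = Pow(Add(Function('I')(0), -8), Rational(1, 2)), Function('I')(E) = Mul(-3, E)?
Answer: Add(Rational(-1287, 7), Mul(Rational(234, 7), I, Pow(2, Rational(1, 2)))) ≈ Add(-183.86, Mul(47.275, I))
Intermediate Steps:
t = Mul(2, I, Pow(2, Rational(1, 2))) (t = Pow(Add(Mul(-3, 0), -8), Rational(1, 2)) = Pow(Add(0, -8), Rational(1, 2)) = Pow(-8, Rational(1, 2)) = Mul(2, I, Pow(2, Rational(1, 2))) ≈ Mul(2.8284, I))
d = 117 (d = Add(Add(-208, 10), 315) = Add(-198, 315) = 117)
Mul(Add(Mul(t, Pow(7, -1)), Mul(Z, Pow(-7, -1))), d) = Mul(Add(Mul(Mul(2, I, Pow(2, Rational(1, 2))), Pow(7, -1)), Mul(11, Pow(-7, -1))), 117) = Mul(Add(Mul(Mul(2, I, Pow(2, Rational(1, 2))), Rational(1, 7)), Mul(11, Rational(-1, 7))), 117) = Mul(Add(Mul(Rational(2, 7), I, Pow(2, Rational(1, 2))), Rational(-11, 7)), 117) = Mul(Add(Rational(-11, 7), Mul(Rational(2, 7), I, Pow(2, Rational(1, 2)))), 117) = Add(Rational(-1287, 7), Mul(Rational(234, 7), I, Pow(2, Rational(1, 2))))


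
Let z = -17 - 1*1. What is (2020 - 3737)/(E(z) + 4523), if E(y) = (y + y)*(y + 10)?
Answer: -101/283 ≈ -0.35689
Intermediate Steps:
z = -18 (z = -17 - 1 = -18)
E(y) = 2*y*(10 + y) (E(y) = (2*y)*(10 + y) = 2*y*(10 + y))
(2020 - 3737)/(E(z) + 4523) = (2020 - 3737)/(2*(-18)*(10 - 18) + 4523) = -1717/(2*(-18)*(-8) + 4523) = -1717/(288 + 4523) = -1717/4811 = -1717*1/4811 = -101/283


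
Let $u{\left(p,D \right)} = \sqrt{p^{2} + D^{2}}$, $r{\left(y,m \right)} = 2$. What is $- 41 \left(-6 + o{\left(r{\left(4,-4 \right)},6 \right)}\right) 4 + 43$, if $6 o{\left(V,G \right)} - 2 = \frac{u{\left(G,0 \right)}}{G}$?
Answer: $945$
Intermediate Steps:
$u{\left(p,D \right)} = \sqrt{D^{2} + p^{2}}$
$o{\left(V,G \right)} = \frac{1}{3} + \frac{\sqrt{G^{2}}}{6 G}$ ($o{\left(V,G \right)} = \frac{1}{3} + \frac{\sqrt{0^{2} + G^{2}} \frac{1}{G}}{6} = \frac{1}{3} + \frac{\sqrt{0 + G^{2}} \frac{1}{G}}{6} = \frac{1}{3} + \frac{\sqrt{G^{2}} \frac{1}{G}}{6} = \frac{1}{3} + \frac{\frac{1}{G} \sqrt{G^{2}}}{6} = \frac{1}{3} + \frac{\sqrt{G^{2}}}{6 G}$)
$- 41 \left(-6 + o{\left(r{\left(4,-4 \right)},6 \right)}\right) 4 + 43 = - 41 \left(-6 + \frac{\sqrt{6^{2}} + 2 \cdot 6}{6 \cdot 6}\right) 4 + 43 = - 41 \left(-6 + \frac{1}{6} \cdot \frac{1}{6} \left(\sqrt{36} + 12\right)\right) 4 + 43 = - 41 \left(-6 + \frac{1}{6} \cdot \frac{1}{6} \left(6 + 12\right)\right) 4 + 43 = - 41 \left(-6 + \frac{1}{6} \cdot \frac{1}{6} \cdot 18\right) 4 + 43 = - 41 \left(-6 + \frac{1}{2}\right) 4 + 43 = - 41 \left(\left(- \frac{11}{2}\right) 4\right) + 43 = \left(-41\right) \left(-22\right) + 43 = 902 + 43 = 945$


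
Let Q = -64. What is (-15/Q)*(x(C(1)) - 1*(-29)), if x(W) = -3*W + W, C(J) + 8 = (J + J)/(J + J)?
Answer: 645/64 ≈ 10.078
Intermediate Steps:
C(J) = -7 (C(J) = -8 + (J + J)/(J + J) = -8 + (2*J)/((2*J)) = -8 + (2*J)*(1/(2*J)) = -8 + 1 = -7)
x(W) = -2*W
(-15/Q)*(x(C(1)) - 1*(-29)) = (-15/(-64))*(-2*(-7) - 1*(-29)) = (-1/64*(-15))*(14 + 29) = (15/64)*43 = 645/64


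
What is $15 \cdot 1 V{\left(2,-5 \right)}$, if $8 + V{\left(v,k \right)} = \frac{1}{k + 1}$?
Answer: $- \frac{495}{4} \approx -123.75$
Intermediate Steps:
$V{\left(v,k \right)} = -8 + \frac{1}{1 + k}$ ($V{\left(v,k \right)} = -8 + \frac{1}{k + 1} = -8 + \frac{1}{1 + k}$)
$15 \cdot 1 V{\left(2,-5 \right)} = 15 \cdot 1 \frac{-7 - -40}{1 - 5} = 15 \frac{-7 + 40}{-4} = 15 \left(\left(- \frac{1}{4}\right) 33\right) = 15 \left(- \frac{33}{4}\right) = - \frac{495}{4}$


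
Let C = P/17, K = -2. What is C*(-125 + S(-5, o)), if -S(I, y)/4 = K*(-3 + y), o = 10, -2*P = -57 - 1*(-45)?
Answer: -414/17 ≈ -24.353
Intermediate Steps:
P = 6 (P = -(-57 - 1*(-45))/2 = -(-57 + 45)/2 = -½*(-12) = 6)
S(I, y) = -24 + 8*y (S(I, y) = -(-8)*(-3 + y) = -4*(6 - 2*y) = -24 + 8*y)
C = 6/17 ≈ 0.35294
C*(-125 + S(-5, o)) = 6*(-125 + (-24 + 8*10))/17 = 6*(-125 + (-24 + 80))/17 = 6*(-125 + 56)/17 = (6/17)*(-69) = -414/17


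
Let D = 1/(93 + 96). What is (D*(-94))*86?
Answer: -8084/189 ≈ -42.772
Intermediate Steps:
D = 1/189 ≈ 0.0052910
(D*(-94))*86 = ((1/189)*(-94))*86 = -94/189*86 = -8084/189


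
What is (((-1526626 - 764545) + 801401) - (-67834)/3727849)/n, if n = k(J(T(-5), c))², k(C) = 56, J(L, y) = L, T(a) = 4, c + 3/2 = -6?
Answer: -86775586514/182664601 ≈ -475.05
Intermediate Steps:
c = -15/2 (c = -3/2 - 6 = -15/2 ≈ -7.5000)
n = 3136 (n = 56² = 3136)
(((-1526626 - 764545) + 801401) - (-67834)/3727849)/n = (((-1526626 - 764545) + 801401) - (-67834)/3727849)/3136 = ((-2291171 + 801401) - (-67834)/3727849)*(1/3136) = (-1489770 - 1*(-67834/3727849))*(1/3136) = (-1489770 + 67834/3727849)*(1/3136) = -5553637536896/3727849*1/3136 = -86775586514/182664601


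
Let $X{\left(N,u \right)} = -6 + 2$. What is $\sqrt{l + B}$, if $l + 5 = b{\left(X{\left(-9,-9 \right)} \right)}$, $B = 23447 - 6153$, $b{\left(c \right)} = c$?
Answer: $\sqrt{17285} \approx 131.47$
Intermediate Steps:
$X{\left(N,u \right)} = -4$
$B = 17294$ ($B = 23447 - 6153 = 17294$)
$l = -9$ ($l = -5 - 4 = -9$)
$\sqrt{l + B} = \sqrt{-9 + 17294} = \sqrt{17285}$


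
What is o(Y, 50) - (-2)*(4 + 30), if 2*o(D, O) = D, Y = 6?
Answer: 71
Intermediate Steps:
o(D, O) = D/2
o(Y, 50) - (-2)*(4 + 30) = (1/2)*6 - (-2)*(4 + 30) = 3 - (-2)*34 = 3 - 1*(-68) = 3 + 68 = 71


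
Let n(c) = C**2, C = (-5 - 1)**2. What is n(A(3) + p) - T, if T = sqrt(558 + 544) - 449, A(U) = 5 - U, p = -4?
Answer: 1745 - sqrt(1102) ≈ 1711.8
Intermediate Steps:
C = 36 (C = (-6)**2 = 36)
T = -449 + sqrt(1102) (T = sqrt(1102) - 449 = -449 + sqrt(1102) ≈ -415.80)
n(c) = 1296 (n(c) = 36**2 = 1296)
n(A(3) + p) - T = 1296 - (-449 + sqrt(1102)) = 1296 + (449 - sqrt(1102)) = 1745 - sqrt(1102)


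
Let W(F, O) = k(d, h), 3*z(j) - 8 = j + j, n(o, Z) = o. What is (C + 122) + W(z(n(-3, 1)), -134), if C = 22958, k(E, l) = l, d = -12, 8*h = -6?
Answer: 92317/4 ≈ 23079.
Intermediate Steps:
h = -¾ (h = (⅛)*(-6) = -¾ ≈ -0.75000)
z(j) = 8/3 + 2*j/3 (z(j) = 8/3 + (j + j)/3 = 8/3 + (2*j)/3 = 8/3 + 2*j/3)
W(F, O) = -¾
(C + 122) + W(z(n(-3, 1)), -134) = (22958 + 122) - ¾ = 23080 - ¾ = 92317/4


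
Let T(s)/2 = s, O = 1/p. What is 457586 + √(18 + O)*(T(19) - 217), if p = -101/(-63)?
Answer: 457586 - 537*√21109/101 ≈ 4.5681e+5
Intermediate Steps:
p = 101/63 (p = -101*(-1/63) = 101/63 ≈ 1.6032)
O = 63/101 (O = 1/(101/63) = 63/101 ≈ 0.62376)
T(s) = 2*s
457586 + √(18 + O)*(T(19) - 217) = 457586 + √(18 + 63/101)*(2*19 - 217) = 457586 + √(1881/101)*(38 - 217) = 457586 + (3*√21109/101)*(-179) = 457586 - 537*√21109/101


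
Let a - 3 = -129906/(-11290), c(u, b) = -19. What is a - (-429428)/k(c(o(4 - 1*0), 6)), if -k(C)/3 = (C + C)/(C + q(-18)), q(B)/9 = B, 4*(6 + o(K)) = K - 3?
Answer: -219378288314/321765 ≈ -6.8180e+5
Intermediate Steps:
o(K) = -27/4 + K/4 (o(K) = -6 + (K - 3)/4 = -6 + (-3 + K)/4 = -6 + (-¾ + K/4) = -27/4 + K/4)
q(B) = 9*B
k(C) = -6*C/(-162 + C) (k(C) = -3*(C + C)/(C + 9*(-18)) = -3*2*C/(C - 162) = -3*2*C/(-162 + C) = -6*C/(-162 + C))
a = 81888/5645 (a = 3 - 129906/(-11290) = 3 - 129906*(-1/11290) = 3 + 64953/5645 = 81888/5645 ≈ 14.506)
a - (-429428)/k(c(o(4 - 1*0), 6)) = 81888/5645 - (-429428)/((-6*(-19)/(-162 - 19))) = 81888/5645 - (-429428)/((-6*(-19)/(-181))) = 81888/5645 - (-429428)/((-6*(-19)*(-1/181))) = 81888/5645 - (-429428)/(-114/181) = 81888/5645 - (-429428)*(-181)/114 = 81888/5645 - 1*38863234/57 = 81888/5645 - 38863234/57 = -219378288314/321765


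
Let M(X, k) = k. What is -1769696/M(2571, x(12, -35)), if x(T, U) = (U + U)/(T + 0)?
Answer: 10618176/35 ≈ 3.0338e+5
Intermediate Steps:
x(T, U) = 2*U/T (x(T, U) = (2*U)/T = 2*U/T)
-1769696/M(2571, x(12, -35)) = -1769696/(2*(-35)/12) = -1769696/(2*(-35)*(1/12)) = -1769696/(-35/6) = -1769696*(-6/35) = 10618176/35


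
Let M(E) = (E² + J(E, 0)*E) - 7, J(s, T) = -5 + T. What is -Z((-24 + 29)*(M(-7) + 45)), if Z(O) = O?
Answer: -610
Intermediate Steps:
M(E) = -7 + E² - 5*E (M(E) = (E² + (-5 + 0)*E) - 7 = (E² - 5*E) - 7 = -7 + E² - 5*E)
-Z((-24 + 29)*(M(-7) + 45)) = -(-24 + 29)*((-7 + (-7)² - 5*(-7)) + 45) = -5*((-7 + 49 + 35) + 45) = -5*(77 + 45) = -5*122 = -1*610 = -610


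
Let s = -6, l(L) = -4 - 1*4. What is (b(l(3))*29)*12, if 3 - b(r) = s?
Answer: 3132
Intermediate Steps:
l(L) = -8 (l(L) = -4 - 4 = -8)
b(r) = 9 (b(r) = 3 - 1*(-6) = 3 + 6 = 9)
(b(l(3))*29)*12 = (9*29)*12 = 261*12 = 3132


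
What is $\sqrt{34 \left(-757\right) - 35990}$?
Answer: $4 i \sqrt{3858} \approx 248.45 i$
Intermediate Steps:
$\sqrt{34 \left(-757\right) - 35990} = \sqrt{-25738 - 35990} = \sqrt{-61728} = 4 i \sqrt{3858}$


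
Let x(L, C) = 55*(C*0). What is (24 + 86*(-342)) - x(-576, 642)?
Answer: -29388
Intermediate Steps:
x(L, C) = 0 (x(L, C) = 55*0 = 0)
(24 + 86*(-342)) - x(-576, 642) = (24 + 86*(-342)) - 1*0 = (24 - 29412) + 0 = -29388 + 0 = -29388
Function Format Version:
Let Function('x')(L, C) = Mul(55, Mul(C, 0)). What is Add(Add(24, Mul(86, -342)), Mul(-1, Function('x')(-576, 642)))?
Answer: -29388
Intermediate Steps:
Function('x')(L, C) = 0 (Function('x')(L, C) = Mul(55, 0) = 0)
Add(Add(24, Mul(86, -342)), Mul(-1, Function('x')(-576, 642))) = Add(Add(24, Mul(86, -342)), Mul(-1, 0)) = Add(Add(24, -29412), 0) = Add(-29388, 0) = -29388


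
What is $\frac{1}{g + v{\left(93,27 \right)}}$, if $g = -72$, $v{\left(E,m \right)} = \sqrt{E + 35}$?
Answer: $- \frac{9}{632} - \frac{\sqrt{2}}{632} \approx -0.016478$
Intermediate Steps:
$v{\left(E,m \right)} = \sqrt{35 + E}$
$\frac{1}{g + v{\left(93,27 \right)}} = \frac{1}{-72 + \sqrt{35 + 93}} = \frac{1}{-72 + \sqrt{128}} = \frac{1}{-72 + 8 \sqrt{2}}$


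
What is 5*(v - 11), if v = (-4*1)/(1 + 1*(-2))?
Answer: -35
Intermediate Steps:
v = 4 (v = -4/(1 - 2) = -4/(-1) = -4*(-1) = 4)
5*(v - 11) = 5*(4 - 11) = 5*(-7) = -35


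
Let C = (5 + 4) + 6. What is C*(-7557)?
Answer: -113355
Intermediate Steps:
C = 15 (C = 9 + 6 = 15)
C*(-7557) = 15*(-7557) = -113355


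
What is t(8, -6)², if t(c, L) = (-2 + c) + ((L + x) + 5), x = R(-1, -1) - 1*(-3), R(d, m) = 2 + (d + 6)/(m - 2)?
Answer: 625/9 ≈ 69.444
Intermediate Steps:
R(d, m) = 2 + (6 + d)/(-2 + m)
x = 10/3 (x = (2 - 1 + 2*(-1))/(-2 - 1) - 1*(-3) = (2 - 1 - 2)/(-3) + 3 = -⅓*(-1) + 3 = ⅓ + 3 = 10/3 ≈ 3.3333)
t(c, L) = 19/3 + L + c (t(c, L) = (-2 + c) + ((L + 10/3) + 5) = (-2 + c) + ((10/3 + L) + 5) = (-2 + c) + (25/3 + L) = 19/3 + L + c)
t(8, -6)² = (19/3 - 6 + 8)² = (25/3)² = 625/9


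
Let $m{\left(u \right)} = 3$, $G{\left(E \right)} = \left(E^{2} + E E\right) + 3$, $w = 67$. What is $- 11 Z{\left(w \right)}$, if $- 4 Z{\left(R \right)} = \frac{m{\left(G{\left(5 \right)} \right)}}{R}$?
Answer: $\frac{33}{268} \approx 0.12313$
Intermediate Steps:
$G{\left(E \right)} = 3 + 2 E^{2}$ ($G{\left(E \right)} = \left(E^{2} + E^{2}\right) + 3 = 2 E^{2} + 3 = 3 + 2 E^{2}$)
$Z{\left(R \right)} = - \frac{3}{4 R}$ ($Z{\left(R \right)} = - \frac{3 \frac{1}{R}}{4} = - \frac{3}{4 R}$)
$- 11 Z{\left(w \right)} = - 11 \left(- \frac{3}{4 \cdot 67}\right) = - 11 \left(\left(- \frac{3}{4}\right) \frac{1}{67}\right) = \left(-11\right) \left(- \frac{3}{268}\right) = \frac{33}{268}$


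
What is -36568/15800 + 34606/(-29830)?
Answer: -20469978/5891425 ≈ -3.4745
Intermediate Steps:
-36568/15800 + 34606/(-29830) = -36568*1/15800 + 34606*(-1/29830) = -4571/1975 - 17303/14915 = -20469978/5891425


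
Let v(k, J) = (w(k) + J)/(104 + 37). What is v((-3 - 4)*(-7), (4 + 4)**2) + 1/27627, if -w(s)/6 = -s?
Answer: 3296869/1298469 ≈ 2.5390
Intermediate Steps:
w(s) = 6*s (w(s) = -(-6)*s = 6*s)
v(k, J) = J/141 + 2*k/47 (v(k, J) = (6*k + J)/(104 + 37) = (J + 6*k)/141 = (J + 6*k)*(1/141) = J/141 + 2*k/47)
v((-3 - 4)*(-7), (4 + 4)**2) + 1/27627 = ((4 + 4)**2/141 + 2*((-3 - 4)*(-7))/47) + 1/27627 = ((1/141)*8**2 + 2*(-7*(-7))/47) + 1/27627 = ((1/141)*64 + (2/47)*49) + 1/27627 = (64/141 + 98/47) + 1/27627 = 358/141 + 1/27627 = 3296869/1298469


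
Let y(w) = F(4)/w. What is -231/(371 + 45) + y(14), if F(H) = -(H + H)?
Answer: -3281/2912 ≈ -1.1267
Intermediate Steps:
F(H) = -2*H
y(w) = -8/w (y(w) = (-2*4)/w = -8/w)
-231/(371 + 45) + y(14) = -231/(371 + 45) - 8/14 = -231/416 - 8*1/14 = (1/416)*(-231) - 4/7 = -231/416 - 4/7 = -3281/2912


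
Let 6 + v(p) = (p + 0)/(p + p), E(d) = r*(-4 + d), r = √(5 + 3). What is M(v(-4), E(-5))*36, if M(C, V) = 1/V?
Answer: -√2 ≈ -1.4142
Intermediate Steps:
r = 2*√2 (r = √8 = 2*√2 ≈ 2.8284)
E(d) = 2*√2*(-4 + d) (E(d) = (2*√2)*(-4 + d) = 2*√2*(-4 + d))
v(p) = -11/2 (v(p) = -6 + (p + 0)/(p + p) = -6 + p/((2*p)) = -6 + p*(1/(2*p)) = -6 + ½ = -11/2)
M(v(-4), E(-5))*36 = 36/(2*√2*(-4 - 5)) = 36/(2*√2*(-9)) = 36/(-18*√2) = -√2/36*36 = -√2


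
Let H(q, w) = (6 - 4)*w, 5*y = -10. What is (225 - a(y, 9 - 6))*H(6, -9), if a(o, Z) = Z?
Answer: -3996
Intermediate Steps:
y = -2 (y = (⅕)*(-10) = -2)
H(q, w) = 2*w
(225 - a(y, 9 - 6))*H(6, -9) = (225 - (9 - 6))*(2*(-9)) = (225 - 1*3)*(-18) = (225 - 3)*(-18) = 222*(-18) = -3996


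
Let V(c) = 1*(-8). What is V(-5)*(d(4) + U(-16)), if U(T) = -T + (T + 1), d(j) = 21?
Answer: -176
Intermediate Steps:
U(T) = 1 (U(T) = -T + (1 + T) = 1)
V(c) = -8
V(-5)*(d(4) + U(-16)) = -8*(21 + 1) = -8*22 = -176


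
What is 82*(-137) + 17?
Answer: -11217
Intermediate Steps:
82*(-137) + 17 = -11234 + 17 = -11217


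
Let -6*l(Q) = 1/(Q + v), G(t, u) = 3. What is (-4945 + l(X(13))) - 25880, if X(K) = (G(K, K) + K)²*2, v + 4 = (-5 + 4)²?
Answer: -94139551/3054 ≈ -30825.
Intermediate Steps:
v = -3 (v = -4 + (-5 + 4)² = -4 + (-1)² = -4 + 1 = -3)
X(K) = 2*(3 + K)² (X(K) = (3 + K)²*2 = 2*(3 + K)²)
l(Q) = -1/(6*(-3 + Q)) (l(Q) = -1/(6*(Q - 3)) = -1/(6*(-3 + Q)))
(-4945 + l(X(13))) - 25880 = (-4945 - 1/(-18 + 6*(2*(3 + 13)²))) - 25880 = (-4945 - 1/(-18 + 6*(2*16²))) - 25880 = (-4945 - 1/(-18 + 6*(2*256))) - 25880 = (-4945 - 1/(-18 + 6*512)) - 25880 = (-4945 - 1/(-18 + 3072)) - 25880 = (-4945 - 1/3054) - 25880 = -15102031/3054 - 25880 = -94139551/3054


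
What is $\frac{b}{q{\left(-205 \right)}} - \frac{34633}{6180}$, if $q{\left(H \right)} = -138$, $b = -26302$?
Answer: $\frac{26294501}{142140} \approx 184.99$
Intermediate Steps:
$\frac{b}{q{\left(-205 \right)}} - \frac{34633}{6180} = - \frac{26302}{-138} - \frac{34633}{6180} = \left(-26302\right) \left(- \frac{1}{138}\right) - \frac{34633}{6180} = \frac{13151}{69} - \frac{34633}{6180} = \frac{26294501}{142140}$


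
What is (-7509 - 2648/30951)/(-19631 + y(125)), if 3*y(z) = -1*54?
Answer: 232413707/608156199 ≈ 0.38216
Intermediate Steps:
y(z) = -18 (y(z) = (-1*54)/3 = (1/3)*(-54) = -18)
(-7509 - 2648/30951)/(-19631 + y(125)) = (-7509 - 2648/30951)/(-19631 - 18) = (-7509 - 2648*1/30951)/(-19649) = (-7509 - 2648/30951)*(-1/19649) = -232413707/30951*(-1/19649) = 232413707/608156199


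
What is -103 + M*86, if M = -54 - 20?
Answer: -6467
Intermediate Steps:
M = -74
-103 + M*86 = -103 - 74*86 = -103 - 6364 = -6467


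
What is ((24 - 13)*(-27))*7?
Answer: -2079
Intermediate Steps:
((24 - 13)*(-27))*7 = (11*(-27))*7 = -297*7 = -2079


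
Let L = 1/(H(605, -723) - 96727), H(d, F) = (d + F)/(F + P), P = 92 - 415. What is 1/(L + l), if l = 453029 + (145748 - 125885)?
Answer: 50588162/23922737103981 ≈ 2.1146e-6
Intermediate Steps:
P = -323
l = 472892 (l = 453029 + 19863 = 472892)
H(d, F) = (F + d)/(-323 + F) (H(d, F) = (d + F)/(F - 323) = (F + d)/(-323 + F))
L = -523/50588162 (L = 1/((-723 + 605)/(-323 - 723) - 96727) = 1/(-118/(-1046) - 96727) = 1/(-1/1046*(-118) - 96727) = 1/(59/523 - 96727) = 1/(-50588162/523) = -523/50588162 ≈ -1.0338e-5)
1/(L + l) = 1/(-523/50588162 + 472892) = 1/(23922737103981/50588162) = 50588162/23922737103981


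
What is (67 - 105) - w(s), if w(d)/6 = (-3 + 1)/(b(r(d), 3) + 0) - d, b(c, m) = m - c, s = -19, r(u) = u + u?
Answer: -6220/41 ≈ -151.71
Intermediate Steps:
r(u) = 2*u
w(d) = -12/(3 - 2*d) - 6*d (w(d) = 6*((-3 + 1)/((3 - 2*d) + 0) - d) = 6*(-2/((3 - 2*d) + 0) - d) = 6*(-2/(3 - 2*d) - d) = 6*(-d - 2/(3 - 2*d)) = -12/(3 - 2*d) - 6*d)
(67 - 105) - w(s) = (67 - 105) - 6*(2 - 1*(-19)*(-3 + 2*(-19)))/(-3 + 2*(-19)) = -38 - 6*(2 - 1*(-19)*(-3 - 38))/(-3 - 38) = -38 - 6*(2 - 1*(-19)*(-41))/(-41) = -38 - 6*(-1)*(2 - 779)/41 = -38 - 6*(-1)*(-777)/41 = -38 - 1*4662/41 = -38 - 4662/41 = -6220/41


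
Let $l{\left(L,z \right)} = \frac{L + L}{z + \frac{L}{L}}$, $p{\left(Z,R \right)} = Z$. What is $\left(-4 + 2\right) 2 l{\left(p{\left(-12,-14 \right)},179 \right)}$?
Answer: $\frac{8}{15} \approx 0.53333$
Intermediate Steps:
$l{\left(L,z \right)} = \frac{2 L}{1 + z}$ ($l{\left(L,z \right)} = \frac{2 L}{z + 1} = \frac{2 L}{1 + z}$)
$\left(-4 + 2\right) 2 l{\left(p{\left(-12,-14 \right)},179 \right)} = \left(-4 + 2\right) 2 \cdot 2 \left(-12\right) \frac{1}{1 + 179} = \left(-2\right) 2 \cdot 2 \left(-12\right) \frac{1}{180} = - 4 \cdot 2 \left(-12\right) \frac{1}{180} = \left(-4\right) \left(- \frac{2}{15}\right) = \frac{8}{15}$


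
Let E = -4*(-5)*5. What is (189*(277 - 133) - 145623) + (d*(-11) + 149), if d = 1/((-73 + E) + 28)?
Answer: -591291/5 ≈ -1.1826e+5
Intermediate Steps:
E = 100 (E = 20*5 = 100)
d = 1/55 (d = 1/((-73 + 100) + 28) = 1/(27 + 28) = 1/55 ≈ 0.018182)
(189*(277 - 133) - 145623) + (d*(-11) + 149) = (189*(277 - 133) - 145623) + ((1/55)*(-11) + 149) = (189*144 - 145623) + (-⅕ + 149) = (27216 - 145623) + 744/5 = -118407 + 744/5 = -591291/5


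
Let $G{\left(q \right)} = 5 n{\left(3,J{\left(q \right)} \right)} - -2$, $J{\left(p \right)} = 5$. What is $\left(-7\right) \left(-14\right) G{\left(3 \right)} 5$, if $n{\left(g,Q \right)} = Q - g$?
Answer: $5880$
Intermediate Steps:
$G{\left(q \right)} = 12$ ($G{\left(q \right)} = 5 \left(5 - 3\right) - -2 = 5 \left(5 - 3\right) + 2 = 5 \cdot 2 + 2 = 10 + 2 = 12$)
$\left(-7\right) \left(-14\right) G{\left(3 \right)} 5 = \left(-7\right) \left(-14\right) 12 \cdot 5 = 98 \cdot 60 = 5880$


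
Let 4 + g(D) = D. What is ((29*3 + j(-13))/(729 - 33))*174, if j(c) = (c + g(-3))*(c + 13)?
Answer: 87/4 ≈ 21.750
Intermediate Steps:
g(D) = -4 + D
j(c) = (-7 + c)*(13 + c) (j(c) = (c + (-4 - 3))*(c + 13) = (c - 7)*(13 + c) = (-7 + c)*(13 + c))
((29*3 + j(-13))/(729 - 33))*174 = ((29*3 + (-91 + (-13)² + 6*(-13)))/(729 - 33))*174 = ((87 + (-91 + 169 - 78))/696)*174 = ((87 + 0)*(1/696))*174 = (87*(1/696))*174 = (⅛)*174 = 87/4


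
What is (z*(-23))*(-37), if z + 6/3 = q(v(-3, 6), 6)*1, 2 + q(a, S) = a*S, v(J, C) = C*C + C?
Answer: 211048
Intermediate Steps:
v(J, C) = C + C² (v(J, C) = C² + C = C + C²)
q(a, S) = -2 + S*a (q(a, S) = -2 + a*S = -2 + S*a)
z = 248 (z = -2 + (-2 + 6*(6*(1 + 6)))*1 = -2 + (-2 + 6*(6*7))*1 = -2 + (-2 + 6*42)*1 = -2 + (-2 + 252)*1 = -2 + 250*1 = -2 + 250 = 248)
(z*(-23))*(-37) = (248*(-23))*(-37) = -5704*(-37) = 211048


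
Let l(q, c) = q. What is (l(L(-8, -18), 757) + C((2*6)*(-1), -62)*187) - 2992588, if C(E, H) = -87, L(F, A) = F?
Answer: -3008865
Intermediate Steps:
(l(L(-8, -18), 757) + C((2*6)*(-1), -62)*187) - 2992588 = (-8 - 87*187) - 2992588 = (-8 - 16269) - 2992588 = -16277 - 2992588 = -3008865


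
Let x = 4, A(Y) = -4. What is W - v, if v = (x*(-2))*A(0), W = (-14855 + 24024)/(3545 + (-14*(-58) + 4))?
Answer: -130383/4361 ≈ -29.897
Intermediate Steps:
W = 9169/4361 (W = 9169/(3545 + (812 + 4)) = 9169/(3545 + 816) = 9169/4361 ≈ 2.1025)
v = 32 (v = (4*(-2))*(-4) = -8*(-4) = 32)
W - v = 9169/4361 - 1*32 = 9169/4361 - 32 = -130383/4361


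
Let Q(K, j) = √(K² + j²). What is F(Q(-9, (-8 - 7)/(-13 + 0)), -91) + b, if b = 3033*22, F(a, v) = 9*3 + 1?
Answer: 66754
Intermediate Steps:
F(a, v) = 28 (F(a, v) = 27 + 1 = 28)
b = 66726
F(Q(-9, (-8 - 7)/(-13 + 0)), -91) + b = 28 + 66726 = 66754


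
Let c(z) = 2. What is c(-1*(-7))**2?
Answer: 4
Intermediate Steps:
c(-1*(-7))**2 = 2**2 = 4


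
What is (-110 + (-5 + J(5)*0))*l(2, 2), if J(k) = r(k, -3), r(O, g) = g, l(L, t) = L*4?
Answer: -920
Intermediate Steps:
l(L, t) = 4*L
J(k) = -3
(-110 + (-5 + J(5)*0))*l(2, 2) = (-110 + (-5 - 3*0))*(4*2) = (-110 + (-5 + 0))*8 = (-110 - 5)*8 = -115*8 = -920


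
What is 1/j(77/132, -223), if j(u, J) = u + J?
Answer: -12/2669 ≈ -0.0044961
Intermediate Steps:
j(u, J) = J + u
1/j(77/132, -223) = 1/(-223 + 77/132) = 1/(-223 + 77*(1/132)) = 1/(-223 + 7/12) = 1/(-2669/12) = -12/2669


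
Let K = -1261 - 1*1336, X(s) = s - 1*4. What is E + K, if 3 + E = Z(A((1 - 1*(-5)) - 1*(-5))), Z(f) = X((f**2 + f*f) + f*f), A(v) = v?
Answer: -2241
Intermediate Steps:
X(s) = -4 + s (X(s) = s - 4 = -4 + s)
Z(f) = -4 + 3*f**2 (Z(f) = -4 + ((f**2 + f*f) + f*f) = -4 + ((f**2 + f**2) + f**2) = -4 + (2*f**2 + f**2) = -4 + 3*f**2)
E = 356 (E = -3 + (-4 + 3*((1 - 1*(-5)) - 1*(-5))**2) = -3 + (-4 + 3*((1 + 5) + 5)**2) = -3 + (-4 + 3*(6 + 5)**2) = -3 + (-4 + 3*11**2) = -3 + (-4 + 3*121) = -3 + (-4 + 363) = -3 + 359 = 356)
K = -2597 (K = -1261 - 1336 = -2597)
E + K = 356 - 2597 = -2241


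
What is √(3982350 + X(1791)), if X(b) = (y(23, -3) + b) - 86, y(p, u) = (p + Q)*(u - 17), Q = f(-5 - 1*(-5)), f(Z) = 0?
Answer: √3983595 ≈ 1995.9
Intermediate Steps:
Q = 0
y(p, u) = p*(-17 + u) (y(p, u) = (p + 0)*(u - 17) = p*(-17 + u))
X(b) = -546 + b (X(b) = (23*(-17 - 3) + b) - 86 = (23*(-20) + b) - 86 = (-460 + b) - 86 = -546 + b)
√(3982350 + X(1791)) = √(3982350 + (-546 + 1791)) = √(3982350 + 1245) = √3983595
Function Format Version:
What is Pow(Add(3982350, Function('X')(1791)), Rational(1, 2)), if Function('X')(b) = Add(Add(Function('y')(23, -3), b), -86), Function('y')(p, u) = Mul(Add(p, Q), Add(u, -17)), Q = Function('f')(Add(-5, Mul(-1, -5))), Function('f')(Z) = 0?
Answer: Pow(3983595, Rational(1, 2)) ≈ 1995.9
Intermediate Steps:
Q = 0
Function('y')(p, u) = Mul(p, Add(-17, u)) (Function('y')(p, u) = Mul(Add(p, 0), Add(u, -17)) = Mul(p, Add(-17, u)))
Function('X')(b) = Add(-546, b) (Function('X')(b) = Add(Add(Mul(23, Add(-17, -3)), b), -86) = Add(Add(Mul(23, -20), b), -86) = Add(Add(-460, b), -86) = Add(-546, b))
Pow(Add(3982350, Function('X')(1791)), Rational(1, 2)) = Pow(Add(3982350, Add(-546, 1791)), Rational(1, 2)) = Pow(Add(3982350, 1245), Rational(1, 2)) = Pow(3983595, Rational(1, 2))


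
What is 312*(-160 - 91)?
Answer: -78312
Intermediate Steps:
312*(-160 - 91) = 312*(-251) = -78312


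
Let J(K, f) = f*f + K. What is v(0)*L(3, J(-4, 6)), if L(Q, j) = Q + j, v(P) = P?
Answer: 0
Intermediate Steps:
J(K, f) = K + f**2 (J(K, f) = f**2 + K = K + f**2)
v(0)*L(3, J(-4, 6)) = 0*(3 + (-4 + 6**2)) = 0*(3 + (-4 + 36)) = 0*(3 + 32) = 0*35 = 0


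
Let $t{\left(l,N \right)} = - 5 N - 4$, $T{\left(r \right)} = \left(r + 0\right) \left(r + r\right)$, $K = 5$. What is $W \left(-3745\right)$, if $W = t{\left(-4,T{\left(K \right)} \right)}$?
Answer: $951230$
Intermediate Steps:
$T{\left(r \right)} = 2 r^{2}$ ($T{\left(r \right)} = r 2 r = 2 r^{2}$)
$t{\left(l,N \right)} = -4 - 5 N$
$W = -254$ ($W = -4 - 5 \cdot 2 \cdot 5^{2} = -4 - 5 \cdot 2 \cdot 25 = -4 - 250 = -254$)
$W \left(-3745\right) = \left(-254\right) \left(-3745\right) = 951230$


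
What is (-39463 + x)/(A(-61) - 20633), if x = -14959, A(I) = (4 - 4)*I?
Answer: 54422/20633 ≈ 2.6376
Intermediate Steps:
A(I) = 0 (A(I) = 0*I = 0)
(-39463 + x)/(A(-61) - 20633) = (-39463 - 14959)/(0 - 20633) = -54422/(-20633) = -54422*(-1/20633) = 54422/20633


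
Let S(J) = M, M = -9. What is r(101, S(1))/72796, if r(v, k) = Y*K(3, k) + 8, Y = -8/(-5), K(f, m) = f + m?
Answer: -2/90995 ≈ -2.1979e-5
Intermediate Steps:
Y = 8/5 (Y = -8*(-1/5) = 8/5 ≈ 1.6000)
S(J) = -9
r(v, k) = 64/5 + 8*k/5 (r(v, k) = 8*(3 + k)/5 + 8 = (24/5 + 8*k/5) + 8 = 64/5 + 8*k/5)
r(101, S(1))/72796 = (64/5 + (8/5)*(-9))/72796 = (64/5 - 72/5)*(1/72796) = -8/5*1/72796 = -2/90995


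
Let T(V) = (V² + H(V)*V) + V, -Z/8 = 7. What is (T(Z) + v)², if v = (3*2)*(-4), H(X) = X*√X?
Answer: -541392640 + 38334464*I*√14 ≈ -5.4139e+8 + 1.4343e+8*I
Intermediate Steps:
Z = -56 (Z = -8*7 = -56)
H(X) = X^(3/2)
T(V) = V + V² + V^(5/2) (T(V) = (V² + V^(3/2)*V) + V = (V² + V^(5/2)) + V = V + V² + V^(5/2))
v = -24 (v = 6*(-4) = -24)
(T(Z) + v)² = (-56*(1 - 56 + (-56)^(3/2)) - 24)² = (-56*(1 - 56 - 112*I*√14) - 24)² = (-56*(-55 - 112*I*√14) - 24)² = ((3080 + 6272*I*√14) - 24)² = (3056 + 6272*I*√14)²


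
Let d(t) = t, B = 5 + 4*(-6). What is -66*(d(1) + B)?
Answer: 1188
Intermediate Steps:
B = -19 (B = 5 - 24 = -19)
-66*(d(1) + B) = -66*(1 - 19) = -66*(-18) = 1188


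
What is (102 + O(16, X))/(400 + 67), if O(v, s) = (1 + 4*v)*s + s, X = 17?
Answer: 1224/467 ≈ 2.6210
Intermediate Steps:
O(v, s) = s + s*(1 + 4*v) (O(v, s) = s*(1 + 4*v) + s = s + s*(1 + 4*v))
(102 + O(16, X))/(400 + 67) = (102 + 2*17*(1 + 2*16))/(400 + 67) = (102 + 2*17*(1 + 32))/467 = (102 + 2*17*33)*(1/467) = (102 + 1122)*(1/467) = 1224*(1/467) = 1224/467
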